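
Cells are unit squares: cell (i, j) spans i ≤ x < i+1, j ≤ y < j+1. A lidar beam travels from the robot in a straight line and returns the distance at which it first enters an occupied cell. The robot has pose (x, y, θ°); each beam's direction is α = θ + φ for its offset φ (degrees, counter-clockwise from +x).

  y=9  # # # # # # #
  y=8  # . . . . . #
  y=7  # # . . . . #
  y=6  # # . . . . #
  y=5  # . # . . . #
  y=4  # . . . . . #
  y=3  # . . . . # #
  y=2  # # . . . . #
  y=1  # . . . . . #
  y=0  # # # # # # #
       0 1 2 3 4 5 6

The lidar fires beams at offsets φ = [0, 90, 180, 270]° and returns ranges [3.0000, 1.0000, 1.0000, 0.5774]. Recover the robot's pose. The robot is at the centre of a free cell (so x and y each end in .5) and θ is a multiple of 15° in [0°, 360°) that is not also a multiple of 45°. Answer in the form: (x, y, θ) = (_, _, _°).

(x, y, θ) = (2.5, 1.5, 30°)

The pose lattice has 35·16 = 560 candidates. Test each by forward raycasting.
  (4.5, 3.5, 300°): beam 1 = 2.8868 ≠ 3.0000 ✗
  (2.5, 1.5, 300°): beam 1 = 0.5774 ≠ 3.0000 ✗
  (2.5, 3.5, 75°): beam 1 = 1.5529 ≠ 3.0000 ✗
  …
  (2.5, 1.5, 30°): r_1=3.0000, r_2=1.0000, r_3=1.0000, r_4=0.5774 — all match ✓
No second candidate reproduces the full scan.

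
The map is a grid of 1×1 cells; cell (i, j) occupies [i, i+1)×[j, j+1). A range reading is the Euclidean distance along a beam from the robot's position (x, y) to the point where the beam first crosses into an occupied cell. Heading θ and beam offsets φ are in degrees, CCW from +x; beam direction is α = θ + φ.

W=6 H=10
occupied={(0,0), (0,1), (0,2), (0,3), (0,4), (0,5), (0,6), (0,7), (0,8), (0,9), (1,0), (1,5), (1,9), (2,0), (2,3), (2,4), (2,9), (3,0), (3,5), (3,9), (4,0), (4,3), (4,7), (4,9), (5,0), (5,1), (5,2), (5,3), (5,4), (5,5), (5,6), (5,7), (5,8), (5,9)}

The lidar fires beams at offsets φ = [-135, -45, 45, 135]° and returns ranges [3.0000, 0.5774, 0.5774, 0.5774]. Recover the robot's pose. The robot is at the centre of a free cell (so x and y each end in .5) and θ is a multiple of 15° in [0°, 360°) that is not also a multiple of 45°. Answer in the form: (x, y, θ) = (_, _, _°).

The pose lattice has 26·16 = 416 candidates. Test each by forward raycasting.
  (3.5, 2.5, 240°): beam 1 = 1.9319 ≠ 3.0000 ✗
  (2.5, 8.5, 345°): beam 1 = 1.7321 ≠ 3.0000 ✗
  (2.5, 2.5, 330°): beam 1 = 1.5529 ≠ 3.0000 ✗
  (1.5, 6.5, 240°): beam 1 = 1.9319 ≠ 3.0000 ✗
  (3.5, 8.5, 255°): beam 1 = 0.5774 ≠ 3.0000 ✗
  …
  (2.5, 5.5, 255°): r_1=3.0000, r_2=0.5774, r_3=0.5774, r_4=0.5774 — all match ✓
Unique over the lattice → pose = (2.5, 5.5, 255°).

(x, y, θ) = (2.5, 5.5, 255°)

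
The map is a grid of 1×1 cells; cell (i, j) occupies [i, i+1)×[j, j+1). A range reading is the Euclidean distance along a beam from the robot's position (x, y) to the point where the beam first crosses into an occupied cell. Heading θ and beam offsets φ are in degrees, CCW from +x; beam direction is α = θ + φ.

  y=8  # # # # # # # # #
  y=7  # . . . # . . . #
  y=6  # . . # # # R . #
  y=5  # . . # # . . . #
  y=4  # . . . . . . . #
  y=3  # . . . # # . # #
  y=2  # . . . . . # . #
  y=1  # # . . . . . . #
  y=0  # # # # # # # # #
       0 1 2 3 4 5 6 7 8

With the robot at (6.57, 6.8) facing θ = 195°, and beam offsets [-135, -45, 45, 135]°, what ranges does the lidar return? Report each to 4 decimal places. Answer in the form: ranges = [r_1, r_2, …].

ranges = [1.3856, 1.8129, 3.2332, 1.6512]

beam 1: φ=-135°, α=60°
  dir = (cos 60°, sin 60°) = (0.5000, 0.8660); from cell (6,6)
  next x-line at t=0.8600, next y-line at t=0.2309; Δt_x=2.0000, Δt_y=1.1547
    y: enter (6,7) at t=0.2309
    x: enter (7,7) at t=0.8600
    y: enter (7,8) at t=1.3856 ← occupied
  → r_1 = 1.3856
beam 2: φ=-45°, α=150°
  dir = (cos 150°, sin 150°) = (-0.8660, 0.5000); from cell (6,6)
  next x-line at t=0.6582, next y-line at t=0.4000; Δt_x=1.1547, Δt_y=2.0000
    y: enter (6,7) at t=0.4000
    x: enter (5,7) at t=0.6582
    x: enter (4,7) at t=1.8129 ← occupied
  → r_2 = 1.8129
beam 3: φ=45°, α=240°
  dir = (cos 240°, sin 240°) = (-0.5000, -0.8660); from cell (6,6)
  next x-line at t=1.1400, next y-line at t=0.9238; Δt_x=2.0000, Δt_y=1.1547
    y: enter (6,5) at t=0.9238
    x: enter (5,5) at t=1.1400
    y: enter (5,4) at t=2.0785
    x: enter (4,4) at t=3.1400
    y: enter (4,3) at t=3.2332 ← occupied
  → r_3 = 3.2332
beam 4: φ=135°, α=330°
  dir = (cos 330°, sin 330°) = (0.8660, -0.5000); from cell (6,6)
  next x-line at t=0.4965, next y-line at t=1.6000; Δt_x=1.1547, Δt_y=2.0000
    x: enter (7,6) at t=0.4965
    y: enter (7,5) at t=1.6000
    x: enter (8,5) at t=1.6512 ← occupied
  → r_4 = 1.6512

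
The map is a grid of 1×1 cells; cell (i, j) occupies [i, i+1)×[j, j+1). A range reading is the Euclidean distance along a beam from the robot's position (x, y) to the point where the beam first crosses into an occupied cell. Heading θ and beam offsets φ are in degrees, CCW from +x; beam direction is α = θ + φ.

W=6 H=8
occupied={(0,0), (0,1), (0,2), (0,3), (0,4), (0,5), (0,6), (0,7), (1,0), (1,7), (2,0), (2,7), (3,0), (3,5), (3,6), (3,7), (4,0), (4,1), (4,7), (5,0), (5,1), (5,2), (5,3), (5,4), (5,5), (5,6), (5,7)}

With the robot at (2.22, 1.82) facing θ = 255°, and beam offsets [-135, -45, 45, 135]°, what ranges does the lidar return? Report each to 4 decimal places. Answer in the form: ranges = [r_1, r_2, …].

beam 1: φ=-135°, α=120°
  dir = (cos 120°, sin 120°) = (-0.5000, 0.8660); from cell (2,1)
  next x-line at t=0.4400, next y-line at t=0.2078; Δt_x=2.0000, Δt_y=1.1547
    y: enter (2,2) at t=0.2078
    x: enter (1,2) at t=0.4400
    y: enter (1,3) at t=1.3625
    x: enter (0,3) at t=2.4400 ← occupied
  → r_1 = 2.4400
beam 2: φ=-45°, α=210°
  dir = (cos 210°, sin 210°) = (-0.8660, -0.5000); from cell (2,1)
  next x-line at t=0.2540, next y-line at t=1.6400; Δt_x=1.1547, Δt_y=2.0000
    x: enter (1,1) at t=0.2540
    x: enter (0,1) at t=1.4087 ← occupied
  → r_2 = 1.4087
beam 3: φ=45°, α=300°
  dir = (cos 300°, sin 300°) = (0.5000, -0.8660); from cell (2,1)
  next x-line at t=1.5600, next y-line at t=0.9469; Δt_x=2.0000, Δt_y=1.1547
    y: enter (2,0) at t=0.9469 ← occupied
  → r_3 = 0.9469
beam 4: φ=135°, α=30°
  dir = (cos 30°, sin 30°) = (0.8660, 0.5000); from cell (2,1)
  next x-line at t=0.9007, next y-line at t=0.3600; Δt_x=1.1547, Δt_y=2.0000
    y: enter (2,2) at t=0.3600
    x: enter (3,2) at t=0.9007
    x: enter (4,2) at t=2.0554
    y: enter (4,3) at t=2.3600
    x: enter (5,3) at t=3.2101 ← occupied
  → r_4 = 3.2101

ranges = [2.4400, 1.4087, 0.9469, 3.2101]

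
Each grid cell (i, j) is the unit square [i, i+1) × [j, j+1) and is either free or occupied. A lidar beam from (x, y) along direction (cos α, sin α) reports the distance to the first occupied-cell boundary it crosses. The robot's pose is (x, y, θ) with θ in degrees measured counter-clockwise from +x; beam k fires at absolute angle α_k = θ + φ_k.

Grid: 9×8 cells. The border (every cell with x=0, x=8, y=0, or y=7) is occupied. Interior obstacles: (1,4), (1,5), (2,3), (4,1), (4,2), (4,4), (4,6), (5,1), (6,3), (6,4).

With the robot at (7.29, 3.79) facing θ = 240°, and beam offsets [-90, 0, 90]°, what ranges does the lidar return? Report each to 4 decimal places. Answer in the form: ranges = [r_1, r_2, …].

beam 1: φ=-90°, α=150°
  d=(-0.8660,0.5000)  start (7,3)  tX=0.3349 tY=0.4200  stride 1/|dx|=1.1547 1/|dy|=2.0000
    cross x-line → (6,3), t=0.3349 (wall)
  → r_1 = 0.3349
beam 2: φ=0°, α=240°
  d=(-0.5000,-0.8660)  start (7,3)  tX=0.5800 tY=0.9122  stride 1/|dx|=2.0000 1/|dy|=1.1547
    cross x-line → (6,3), t=0.5800 (wall)
  → r_2 = 0.5800
beam 3: φ=90°, α=330°
  d=(0.8660,-0.5000)  start (7,3)  tX=0.8198 tY=1.5800  stride 1/|dx|=1.1547 1/|dy|=2.0000
    cross x-line → (8,3), t=0.8198 (wall)
  → r_3 = 0.8198

ranges = [0.3349, 0.5800, 0.8198]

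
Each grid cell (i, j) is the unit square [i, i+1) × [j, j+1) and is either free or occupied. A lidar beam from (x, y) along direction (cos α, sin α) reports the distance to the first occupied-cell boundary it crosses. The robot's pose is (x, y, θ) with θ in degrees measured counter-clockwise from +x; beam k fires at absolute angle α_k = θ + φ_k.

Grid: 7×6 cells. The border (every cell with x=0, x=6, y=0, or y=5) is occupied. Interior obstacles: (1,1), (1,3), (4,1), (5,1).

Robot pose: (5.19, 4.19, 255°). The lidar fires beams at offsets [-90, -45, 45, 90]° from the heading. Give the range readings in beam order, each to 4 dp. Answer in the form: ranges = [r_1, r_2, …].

ranges = [3.1296, 4.3800, 1.6200, 0.8386]

beam 1: φ=-90°, α=165°
  cosα=-0.9659 sinα=0.2588 | (5,4) | tMaxX 0.1967 tMaxY 3.1296 | tΔX 1.0353 tΔY 3.8637
    t=0.1967 [x] (4,4)
    t=1.2320 [x] (3,4)
    t=2.2673 [x] (2,4)
    t=3.1296 [y] (2,5) — stop
  → r_1 = 3.1296
beam 2: φ=-45°, α=210°
  cosα=-0.8660 sinα=-0.5000 | (5,4) | tMaxX 0.2194 tMaxY 0.3800 | tΔX 1.1547 tΔY 2.0000
    t=0.2194 [x] (4,4)
    t=0.3800 [y] (4,3)
    t=1.3741 [x] (3,3)
    t=2.3800 [y] (3,2)
    t=2.5288 [x] (2,2)
    t=3.6835 [x] (1,2)
    t=4.3800 [y] (1,1) — stop
  → r_2 = 4.3800
beam 3: φ=45°, α=300°
  cosα=0.5000 sinα=-0.8660 | (5,4) | tMaxX 1.6200 tMaxY 0.2194 | tΔX 2.0000 tΔY 1.1547
    t=0.2194 [y] (5,3)
    t=1.3741 [y] (5,2)
    t=1.6200 [x] (6,2) — stop
  → r_3 = 1.6200
beam 4: φ=90°, α=345°
  cosα=0.9659 sinα=-0.2588 | (5,4) | tMaxX 0.8386 tMaxY 0.7341 | tΔX 1.0353 tΔY 3.8637
    t=0.7341 [y] (5,3)
    t=0.8386 [x] (6,3) — stop
  → r_4 = 0.8386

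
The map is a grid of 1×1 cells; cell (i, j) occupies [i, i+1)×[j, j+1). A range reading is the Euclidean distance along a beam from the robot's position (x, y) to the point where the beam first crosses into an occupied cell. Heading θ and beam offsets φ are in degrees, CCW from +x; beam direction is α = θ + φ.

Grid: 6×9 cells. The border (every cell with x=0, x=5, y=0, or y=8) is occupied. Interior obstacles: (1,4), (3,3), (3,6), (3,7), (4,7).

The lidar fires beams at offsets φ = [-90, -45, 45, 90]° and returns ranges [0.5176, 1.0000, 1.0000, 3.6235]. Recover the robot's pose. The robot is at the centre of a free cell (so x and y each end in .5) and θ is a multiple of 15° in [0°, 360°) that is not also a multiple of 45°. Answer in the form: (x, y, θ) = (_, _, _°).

Candidates: 23 free-cell centres × 16 headings = 368 poses. Raycast each; keep the one whose scan matches to 4 dp.
  (1.5, 5.5, 330°): beam 1 = 0.5774 ≠ 0.5176 ✗
  (4.5, 5.5, 30°): beam 1 = 1.0000 ≠ 0.5176 ✗
  (1.5, 7.5, 105°): beam 1 = 1.5529 ≠ 0.5176 ✗
  (4.5, 3.5, 120°): beam 1 = 0.5774 ≠ 0.5176 ✗
  …
  (4.5, 2.5, 105°): r_1=0.5176, r_2=1.0000, r_3=1.0000, r_4=3.6235 — all match ✓
Only this pose fits every beam.

(x, y, θ) = (4.5, 2.5, 105°)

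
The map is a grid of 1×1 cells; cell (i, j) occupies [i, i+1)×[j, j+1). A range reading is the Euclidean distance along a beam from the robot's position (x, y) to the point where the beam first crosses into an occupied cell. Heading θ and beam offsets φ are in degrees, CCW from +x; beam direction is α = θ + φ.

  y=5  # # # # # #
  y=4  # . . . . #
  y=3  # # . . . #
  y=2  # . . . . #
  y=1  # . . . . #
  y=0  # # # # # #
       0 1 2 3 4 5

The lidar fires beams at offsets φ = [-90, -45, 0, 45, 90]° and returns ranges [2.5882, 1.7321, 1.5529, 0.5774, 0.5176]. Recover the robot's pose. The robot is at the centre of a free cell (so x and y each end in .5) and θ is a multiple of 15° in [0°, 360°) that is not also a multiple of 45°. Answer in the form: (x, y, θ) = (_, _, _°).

(x, y, θ) = (2.5, 3.5, 105°)

Enumerate (i+0.5, j+0.5, θ) over the 15 free cells and 16 admissible headings. For each, cast all 5 beams and compare to the given ranges.
  (1.5, 4.5, 240°): beam 1 = 0.5774 ≠ 2.5882 ✗
  (4.5, 3.5, 300°): beam 1 = 4.0415 ≠ 2.5882 ✗
  (1.5, 1.5, 150°): beam 1 = 4.0415 ≠ 2.5882 ✗
  (2.5, 3.5, 240°): beam 1 = 0.5774 ≠ 2.5882 ✗
  (3.5, 4.5, 75°): beam 1 = 1.5529 ≠ 2.5882 ✗
  …
  (2.5, 3.5, 105°): r_1=2.5882, r_2=1.7321, r_3=1.5529, r_4=0.5774, r_5=0.5176 — all match ✓
Only this pose fits every beam.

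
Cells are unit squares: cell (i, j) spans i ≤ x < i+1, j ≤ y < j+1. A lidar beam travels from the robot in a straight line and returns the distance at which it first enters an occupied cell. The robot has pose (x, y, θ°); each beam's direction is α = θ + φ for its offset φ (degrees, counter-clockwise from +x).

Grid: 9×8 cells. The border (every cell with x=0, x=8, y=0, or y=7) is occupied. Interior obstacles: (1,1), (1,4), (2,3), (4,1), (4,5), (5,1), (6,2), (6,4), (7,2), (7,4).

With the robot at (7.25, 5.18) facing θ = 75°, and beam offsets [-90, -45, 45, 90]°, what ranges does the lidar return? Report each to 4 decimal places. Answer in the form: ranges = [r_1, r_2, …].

beam 1: φ=-90°, α=345°
  dir = (cos 345°, sin 345°) = (0.9659, -0.2588); from cell (7,5)
  next x-line at t=0.7765, next y-line at t=0.6955; Δt_x=1.0353, Δt_y=3.8637
    y: enter (7,4) at t=0.6955 ← occupied
  → r_1 = 0.6955
beam 2: φ=-45°, α=30°
  dir = (cos 30°, sin 30°) = (0.8660, 0.5000); from cell (7,5)
  next x-line at t=0.8660, next y-line at t=1.6400; Δt_x=1.1547, Δt_y=2.0000
    x: enter (8,5) at t=0.8660 ← occupied
  → r_2 = 0.8660
beam 3: φ=45°, α=120°
  dir = (cos 120°, sin 120°) = (-0.5000, 0.8660); from cell (7,5)
  next x-line at t=0.5000, next y-line at t=0.9469; Δt_x=2.0000, Δt_y=1.1547
    x: enter (6,5) at t=0.5000
    y: enter (6,6) at t=0.9469
    y: enter (6,7) at t=2.1016 ← occupied
  → r_3 = 2.1016
beam 4: φ=90°, α=165°
  dir = (cos 165°, sin 165°) = (-0.9659, 0.2588); from cell (7,5)
  next x-line at t=0.2588, next y-line at t=3.1682; Δt_x=1.0353, Δt_y=3.8637
    x: enter (6,5) at t=0.2588
    x: enter (5,5) at t=1.2941
    x: enter (4,5) at t=2.3294 ← occupied
  → r_4 = 2.3294

ranges = [0.6955, 0.8660, 2.1016, 2.3294]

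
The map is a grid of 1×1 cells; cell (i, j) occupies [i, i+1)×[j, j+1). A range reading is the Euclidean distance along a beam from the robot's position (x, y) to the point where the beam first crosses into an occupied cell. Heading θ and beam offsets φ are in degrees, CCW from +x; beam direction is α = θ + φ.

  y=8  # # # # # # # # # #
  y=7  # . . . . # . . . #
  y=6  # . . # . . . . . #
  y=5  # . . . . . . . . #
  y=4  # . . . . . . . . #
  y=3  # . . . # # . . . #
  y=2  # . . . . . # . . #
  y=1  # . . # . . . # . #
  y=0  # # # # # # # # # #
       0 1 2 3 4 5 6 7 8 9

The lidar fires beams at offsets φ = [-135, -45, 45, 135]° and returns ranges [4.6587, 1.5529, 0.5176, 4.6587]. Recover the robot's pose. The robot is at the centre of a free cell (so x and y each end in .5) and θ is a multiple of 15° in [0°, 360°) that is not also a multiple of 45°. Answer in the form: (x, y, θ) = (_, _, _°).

(x, y, θ) = (4.5, 6.5, 120°)

The pose lattice has 49·16 = 784 candidates. Test each by forward raycasting.
  (2.5, 2.5, 300°): beam 1 = 1.5529 ≠ 4.6587 ✗
  (8.5, 6.5, 195°): beam 1 = 1.0000 ≠ 4.6587 ✗
  (8.5, 7.5, 105°): beam 1 = 0.5774 ≠ 4.6587 ✗
  …
  (4.5, 6.5, 120°): r_1=4.6587, r_2=1.5529, r_3=0.5176, r_4=4.6587 — all match ✓
No second candidate reproduces the full scan.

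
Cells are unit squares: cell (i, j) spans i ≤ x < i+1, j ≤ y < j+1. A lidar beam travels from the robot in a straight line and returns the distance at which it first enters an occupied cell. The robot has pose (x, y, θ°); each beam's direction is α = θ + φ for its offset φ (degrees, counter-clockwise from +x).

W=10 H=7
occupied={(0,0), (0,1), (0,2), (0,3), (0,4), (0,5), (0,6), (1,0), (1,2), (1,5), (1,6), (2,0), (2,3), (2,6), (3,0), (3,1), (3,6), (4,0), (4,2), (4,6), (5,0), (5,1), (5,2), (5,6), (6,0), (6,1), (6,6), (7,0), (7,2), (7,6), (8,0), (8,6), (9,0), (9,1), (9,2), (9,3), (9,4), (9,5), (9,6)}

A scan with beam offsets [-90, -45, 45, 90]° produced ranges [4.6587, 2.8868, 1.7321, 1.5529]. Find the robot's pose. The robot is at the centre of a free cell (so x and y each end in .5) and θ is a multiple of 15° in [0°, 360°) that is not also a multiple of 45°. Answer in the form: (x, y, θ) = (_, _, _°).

Enumerate (i+0.5, j+0.5, θ) over the 31 free cells and 16 admissible headings. For each, cast all 4 beams and compare to the given ranges.
  (8.5, 5.5, 120°): beam 1 = 0.5774 ≠ 4.6587 ✗
  (7.5, 4.5, 60°): beam 1 = 1.7321 ≠ 4.6587 ✗
  (1.5, 4.5, 150°): beam 1 = 0.5774 ≠ 4.6587 ✗
  …
  (7.5, 4.5, 285°): r_1=4.6587, r_2=2.8868, r_3=1.7321, r_4=1.5529 — all match ✓
Only this pose fits every beam.

(x, y, θ) = (7.5, 4.5, 285°)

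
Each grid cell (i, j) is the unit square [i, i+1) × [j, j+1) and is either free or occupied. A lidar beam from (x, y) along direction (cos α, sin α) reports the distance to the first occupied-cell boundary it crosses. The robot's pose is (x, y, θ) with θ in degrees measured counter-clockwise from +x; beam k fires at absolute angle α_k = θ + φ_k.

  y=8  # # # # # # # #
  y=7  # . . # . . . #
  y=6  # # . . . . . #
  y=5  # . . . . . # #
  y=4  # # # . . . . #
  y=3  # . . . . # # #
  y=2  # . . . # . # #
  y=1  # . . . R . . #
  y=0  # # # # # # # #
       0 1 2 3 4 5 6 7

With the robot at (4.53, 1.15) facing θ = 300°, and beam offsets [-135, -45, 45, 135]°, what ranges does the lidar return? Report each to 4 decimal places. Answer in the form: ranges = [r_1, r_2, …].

beam 1: φ=-135°, α=165°
  cosα=-0.9659 sinα=0.2588 | (4,1) | tMaxX 0.5487 tMaxY 3.2841 | tΔX 1.0353 tΔY 3.8637
    t=0.5487 [x] (3,1)
    t=1.5840 [x] (2,1)
    t=2.6192 [x] (1,1)
    t=3.2841 [y] (1,2)
    t=3.6545 [x] (0,2) — stop
  → r_1 = 3.6545
beam 2: φ=-45°, α=255°
  cosα=-0.2588 sinα=-0.9659 | (4,1) | tMaxX 2.0478 tMaxY 0.1553 | tΔX 3.8637 tΔY 1.0353
    t=0.1553 [y] (4,0) — stop
  → r_2 = 0.1553
beam 3: φ=45°, α=345°
  cosα=0.9659 sinα=-0.2588 | (4,1) | tMaxX 0.4866 tMaxY 0.5796 | tΔX 1.0353 tΔY 3.8637
    t=0.4866 [x] (5,1)
    t=0.5796 [y] (5,0) — stop
  → r_3 = 0.5796
beam 4: φ=135°, α=75°
  cosα=0.2588 sinα=0.9659 | (4,1) | tMaxX 1.8159 tMaxY 0.8800 | tΔX 3.8637 tΔY 1.0353
    t=0.8800 [y] (4,2) — stop
  → r_4 = 0.8800

ranges = [3.6545, 0.1553, 0.5796, 0.8800]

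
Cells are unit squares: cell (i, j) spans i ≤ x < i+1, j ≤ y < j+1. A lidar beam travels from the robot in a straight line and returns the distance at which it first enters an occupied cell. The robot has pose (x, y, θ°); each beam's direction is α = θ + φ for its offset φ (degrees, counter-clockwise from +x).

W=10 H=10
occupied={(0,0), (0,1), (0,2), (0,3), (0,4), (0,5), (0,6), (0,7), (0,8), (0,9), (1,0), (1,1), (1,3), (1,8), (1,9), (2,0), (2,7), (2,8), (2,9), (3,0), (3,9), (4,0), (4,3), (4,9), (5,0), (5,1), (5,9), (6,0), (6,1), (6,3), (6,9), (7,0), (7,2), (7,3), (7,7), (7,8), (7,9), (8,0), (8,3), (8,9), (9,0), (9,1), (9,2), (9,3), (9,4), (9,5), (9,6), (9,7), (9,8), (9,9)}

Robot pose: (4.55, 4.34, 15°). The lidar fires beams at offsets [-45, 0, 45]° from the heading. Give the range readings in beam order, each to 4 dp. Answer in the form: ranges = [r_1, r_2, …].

ranges = [1.6743, 4.6070, 4.9000]

beam 1: φ=-45°, α=330°
  d=(0.8660,-0.5000)  start (4,4)  tX=0.5196 tY=0.6800  stride 1/|dx|=1.1547 1/|dy|=2.0000
    cross x-line → (5,4), t=0.5196
    cross y-line → (5,3), t=0.6800
    cross x-line → (6,3), t=1.6743 (wall)
  → r_1 = 1.6743
beam 2: φ=0°, α=15°
  d=(0.9659,0.2588)  start (4,4)  tX=0.4659 tY=2.5500  stride 1/|dx|=1.0353 1/|dy|=3.8637
    cross x-line → (5,4), t=0.4659
    cross x-line → (6,4), t=1.5012
    cross x-line → (7,4), t=2.5364
    cross y-line → (7,5), t=2.5500
    cross x-line → (8,5), t=3.5717
    cross x-line → (9,5), t=4.6070 (wall)
  → r_2 = 4.6070
beam 3: φ=45°, α=60°
  d=(0.5000,0.8660)  start (4,4)  tX=0.9000 tY=0.7621  stride 1/|dx|=2.0000 1/|dy|=1.1547
    cross y-line → (4,5), t=0.7621
    cross x-line → (5,5), t=0.9000
    cross y-line → (5,6), t=1.9168
    cross x-line → (6,6), t=2.9000
    cross y-line → (6,7), t=3.0715
    cross y-line → (6,8), t=4.2262
    cross x-line → (7,8), t=4.9000 (wall)
  → r_3 = 4.9000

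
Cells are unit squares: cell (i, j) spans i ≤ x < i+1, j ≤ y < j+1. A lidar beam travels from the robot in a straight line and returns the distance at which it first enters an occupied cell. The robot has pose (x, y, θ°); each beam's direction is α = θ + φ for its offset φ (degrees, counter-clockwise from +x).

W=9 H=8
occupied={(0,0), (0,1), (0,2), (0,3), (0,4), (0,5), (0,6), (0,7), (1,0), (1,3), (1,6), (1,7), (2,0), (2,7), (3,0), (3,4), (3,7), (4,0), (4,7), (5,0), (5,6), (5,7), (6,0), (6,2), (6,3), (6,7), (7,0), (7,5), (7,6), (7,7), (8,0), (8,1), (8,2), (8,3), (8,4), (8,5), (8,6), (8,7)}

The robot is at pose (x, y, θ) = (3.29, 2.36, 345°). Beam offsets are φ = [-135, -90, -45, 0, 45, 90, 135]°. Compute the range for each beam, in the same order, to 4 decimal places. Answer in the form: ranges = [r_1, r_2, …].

ranges = [2.6443, 1.4080, 1.5704, 4.8762, 3.1292, 1.6979, 4.2031]

beam 1: φ=-135°, α=210°
  direction (-0.8660, -0.5000); cell (3,2); t to first gridline: x 0.3349, y 0.7200 (then +1.1547 / +2.0000)
    (2,2) via x @ 0.3349
    (2,1) via y @ 0.7200
    (1,1) via x @ 1.4896
    (0,1) via x @ 2.6443  # hit
  → r_1 = 2.6443
beam 2: φ=-90°, α=255°
  direction (-0.2588, -0.9659); cell (3,2); t to first gridline: x 1.1205, y 0.3727 (then +3.8637 / +1.0353)
    (3,1) via y @ 0.3727
    (2,1) via x @ 1.1205
    (2,0) via y @ 1.4080  # hit
  → r_2 = 1.4080
beam 3: φ=-45°, α=300°
  direction (0.5000, -0.8660); cell (3,2); t to first gridline: x 1.4200, y 0.4157 (then +2.0000 / +1.1547)
    (3,1) via y @ 0.4157
    (4,1) via x @ 1.4200
    (4,0) via y @ 1.5704  # hit
  → r_3 = 1.5704
beam 4: φ=0°, α=345°
  direction (0.9659, -0.2588); cell (3,2); t to first gridline: x 0.7350, y 1.3909 (then +1.0353 / +3.8637)
    (4,2) via x @ 0.7350
    (4,1) via y @ 1.3909
    (5,1) via x @ 1.7703
    (6,1) via x @ 2.8056
    (7,1) via x @ 3.8409
    (8,1) via x @ 4.8762  # hit
  → r_4 = 4.8762
beam 5: φ=45°, α=30°
  direction (0.8660, 0.5000); cell (3,2); t to first gridline: x 0.8198, y 1.2800 (then +1.1547 / +2.0000)
    (4,2) via x @ 0.8198
    (4,3) via y @ 1.2800
    (5,3) via x @ 1.9745
    (6,3) via x @ 3.1292  # hit
  → r_5 = 3.1292
beam 6: φ=90°, α=75°
  direction (0.2588, 0.9659); cell (3,2); t to first gridline: x 2.7432, y 0.6626 (then +3.8637 / +1.0353)
    (3,3) via y @ 0.6626
    (3,4) via y @ 1.6979  # hit
  → r_6 = 1.6979
beam 7: φ=135°, α=120°
  direction (-0.5000, 0.8660); cell (3,2); t to first gridline: x 0.5800, y 0.7390 (then +2.0000 / +1.1547)
    (2,2) via x @ 0.5800
    (2,3) via y @ 0.7390
    (2,4) via y @ 1.8937
    (1,4) via x @ 2.5800
    (1,5) via y @ 3.0484
    (1,6) via y @ 4.2031  # hit
  → r_7 = 4.2031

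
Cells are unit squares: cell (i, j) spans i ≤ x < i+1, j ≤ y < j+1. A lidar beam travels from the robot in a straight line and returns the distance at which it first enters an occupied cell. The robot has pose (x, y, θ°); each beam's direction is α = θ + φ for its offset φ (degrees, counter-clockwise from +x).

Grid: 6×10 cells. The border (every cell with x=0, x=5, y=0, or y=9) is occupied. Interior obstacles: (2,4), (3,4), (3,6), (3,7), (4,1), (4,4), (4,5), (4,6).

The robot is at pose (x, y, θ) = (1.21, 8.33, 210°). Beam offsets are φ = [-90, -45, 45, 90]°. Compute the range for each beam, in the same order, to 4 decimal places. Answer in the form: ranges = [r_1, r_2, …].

ranges = [0.4200, 0.2174, 0.8114, 3.8452]

beam 1: φ=-90°, α=120°
  dir = (cos 120°, sin 120°) = (-0.5000, 0.8660); from cell (1,8)
  next x-line at t=0.4200, next y-line at t=0.7736; Δt_x=2.0000, Δt_y=1.1547
    x: enter (0,8) at t=0.4200 ← occupied
  → r_1 = 0.4200
beam 2: φ=-45°, α=165°
  dir = (cos 165°, sin 165°) = (-0.9659, 0.2588); from cell (1,8)
  next x-line at t=0.2174, next y-line at t=2.5887; Δt_x=1.0353, Δt_y=3.8637
    x: enter (0,8) at t=0.2174 ← occupied
  → r_2 = 0.2174
beam 3: φ=45°, α=255°
  dir = (cos 255°, sin 255°) = (-0.2588, -0.9659); from cell (1,8)
  next x-line at t=0.8114, next y-line at t=0.3416; Δt_x=3.8637, Δt_y=1.0353
    y: enter (1,7) at t=0.3416
    x: enter (0,7) at t=0.8114 ← occupied
  → r_3 = 0.8114
beam 4: φ=90°, α=300°
  dir = (cos 300°, sin 300°) = (0.5000, -0.8660); from cell (1,8)
  next x-line at t=1.5800, next y-line at t=0.3811; Δt_x=2.0000, Δt_y=1.1547
    y: enter (1,7) at t=0.3811
    y: enter (1,6) at t=1.5358
    x: enter (2,6) at t=1.5800
    y: enter (2,5) at t=2.6905
    x: enter (3,5) at t=3.5800
    y: enter (3,4) at t=3.8452 ← occupied
  → r_4 = 3.8452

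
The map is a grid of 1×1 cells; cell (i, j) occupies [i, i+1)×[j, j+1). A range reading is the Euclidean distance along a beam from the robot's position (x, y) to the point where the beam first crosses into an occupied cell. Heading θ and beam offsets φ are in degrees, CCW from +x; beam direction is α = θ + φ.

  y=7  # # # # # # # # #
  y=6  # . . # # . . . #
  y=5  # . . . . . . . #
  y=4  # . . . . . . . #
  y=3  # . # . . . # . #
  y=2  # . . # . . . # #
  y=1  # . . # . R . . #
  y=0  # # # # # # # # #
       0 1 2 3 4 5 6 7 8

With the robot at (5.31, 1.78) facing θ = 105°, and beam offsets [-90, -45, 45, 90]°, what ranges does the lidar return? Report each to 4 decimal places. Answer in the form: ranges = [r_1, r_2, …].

beam 1: φ=-90°, α=15°
  cosα=0.9659 sinα=0.2588 | (5,1) | tMaxX 0.7143 tMaxY 0.8500 | tΔX 1.0353 tΔY 3.8637
    t=0.7143 [x] (6,1)
    t=0.8500 [y] (6,2)
    t=1.7496 [x] (7,2) — stop
  → r_1 = 1.7496
beam 2: φ=-45°, α=60°
  cosα=0.5000 sinα=0.8660 | (5,1) | tMaxX 1.3800 tMaxY 0.2540 | tΔX 2.0000 tΔY 1.1547
    t=0.2540 [y] (5,2)
    t=1.3800 [x] (6,2)
    t=1.4087 [y] (6,3) — stop
  → r_2 = 1.4087
beam 3: φ=45°, α=150°
  cosα=-0.8660 sinα=0.5000 | (5,1) | tMaxX 0.3580 tMaxY 0.4400 | tΔX 1.1547 tΔY 2.0000
    t=0.3580 [x] (4,1)
    t=0.4400 [y] (4,2)
    t=1.5127 [x] (3,2) — stop
  → r_3 = 1.5127
beam 4: φ=90°, α=195°
  cosα=-0.9659 sinα=-0.2588 | (5,1) | tMaxX 0.3209 tMaxY 3.0137 | tΔX 1.0353 tΔY 3.8637
    t=0.3209 [x] (4,1)
    t=1.3562 [x] (3,1) — stop
  → r_4 = 1.3562

ranges = [1.7496, 1.4087, 1.5127, 1.3562]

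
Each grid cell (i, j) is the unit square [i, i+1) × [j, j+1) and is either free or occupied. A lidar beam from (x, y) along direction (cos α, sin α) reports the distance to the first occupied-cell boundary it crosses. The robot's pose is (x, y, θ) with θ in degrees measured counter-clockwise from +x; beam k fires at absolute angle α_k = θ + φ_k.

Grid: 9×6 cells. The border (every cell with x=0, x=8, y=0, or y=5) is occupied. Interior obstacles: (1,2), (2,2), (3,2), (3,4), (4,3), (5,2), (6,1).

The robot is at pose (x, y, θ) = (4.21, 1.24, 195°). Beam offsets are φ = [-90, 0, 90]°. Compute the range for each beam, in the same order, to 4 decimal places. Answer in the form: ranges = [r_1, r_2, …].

beam 1: φ=-90°, α=105°
  d=(-0.2588,0.9659)  start (4,1)  tX=0.8114 tY=0.7868  stride 1/|dx|=3.8637 1/|dy|=1.0353
    cross y-line → (4,2), t=0.7868
    cross x-line → (3,2), t=0.8114 (wall)
  → r_1 = 0.8114
beam 2: φ=0°, α=195°
  d=(-0.9659,-0.2588)  start (4,1)  tX=0.2174 tY=0.9273  stride 1/|dx|=1.0353 1/|dy|=3.8637
    cross x-line → (3,1), t=0.2174
    cross y-line → (3,0), t=0.9273 (wall)
  → r_2 = 0.9273
beam 3: φ=90°, α=285°
  d=(0.2588,-0.9659)  start (4,1)  tX=3.0523 tY=0.2485  stride 1/|dx|=3.8637 1/|dy|=1.0353
    cross y-line → (4,0), t=0.2485 (wall)
  → r_3 = 0.2485

ranges = [0.8114, 0.9273, 0.2485]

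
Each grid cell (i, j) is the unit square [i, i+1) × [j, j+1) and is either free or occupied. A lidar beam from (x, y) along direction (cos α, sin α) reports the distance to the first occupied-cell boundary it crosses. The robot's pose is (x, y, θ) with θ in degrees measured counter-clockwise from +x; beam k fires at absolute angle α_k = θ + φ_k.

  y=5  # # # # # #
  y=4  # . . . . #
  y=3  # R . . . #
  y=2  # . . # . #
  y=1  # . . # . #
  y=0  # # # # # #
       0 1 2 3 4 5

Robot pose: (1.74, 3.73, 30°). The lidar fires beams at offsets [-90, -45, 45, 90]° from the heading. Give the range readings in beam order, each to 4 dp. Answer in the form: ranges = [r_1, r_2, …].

ranges = [2.5200, 3.3750, 1.3148, 1.4665]

beam 1: φ=-90°, α=300°
  cosα=0.5000 sinα=-0.8660 | (1,3) | tMaxX 0.5200 tMaxY 0.8429 | tΔX 2.0000 tΔY 1.1547
    t=0.5200 [x] (2,3)
    t=0.8429 [y] (2,2)
    t=1.9976 [y] (2,1)
    t=2.5200 [x] (3,1) — stop
  → r_1 = 2.5200
beam 2: φ=-45°, α=345°
  cosα=0.9659 sinα=-0.2588 | (1,3) | tMaxX 0.2692 tMaxY 2.8205 | tΔX 1.0353 tΔY 3.8637
    t=0.2692 [x] (2,3)
    t=1.3044 [x] (3,3)
    t=2.3397 [x] (4,3)
    t=2.8205 [y] (4,2)
    t=3.3750 [x] (5,2) — stop
  → r_2 = 3.3750
beam 3: φ=45°, α=75°
  cosα=0.2588 sinα=0.9659 | (1,3) | tMaxX 1.0046 tMaxY 0.2795 | tΔX 3.8637 tΔY 1.0353
    t=0.2795 [y] (1,4)
    t=1.0046 [x] (2,4)
    t=1.3148 [y] (2,5) — stop
  → r_3 = 1.3148
beam 4: φ=90°, α=120°
  cosα=-0.5000 sinα=0.8660 | (1,3) | tMaxX 1.4800 tMaxY 0.3118 | tΔX 2.0000 tΔY 1.1547
    t=0.3118 [y] (1,4)
    t=1.4665 [y] (1,5) — stop
  → r_4 = 1.4665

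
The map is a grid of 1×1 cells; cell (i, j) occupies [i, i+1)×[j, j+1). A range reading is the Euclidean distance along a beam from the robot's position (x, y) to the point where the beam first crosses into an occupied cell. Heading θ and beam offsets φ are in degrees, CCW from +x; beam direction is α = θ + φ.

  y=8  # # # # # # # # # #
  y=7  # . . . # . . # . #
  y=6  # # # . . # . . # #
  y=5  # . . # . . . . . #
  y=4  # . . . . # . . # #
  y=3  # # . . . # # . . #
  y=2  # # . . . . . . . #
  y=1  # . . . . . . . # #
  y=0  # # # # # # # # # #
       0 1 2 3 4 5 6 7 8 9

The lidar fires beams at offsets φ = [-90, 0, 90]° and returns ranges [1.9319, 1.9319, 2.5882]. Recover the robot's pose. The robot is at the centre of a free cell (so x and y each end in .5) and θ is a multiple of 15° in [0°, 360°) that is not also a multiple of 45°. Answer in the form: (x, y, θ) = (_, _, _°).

(x, y, θ) = (4.5, 1.5, 75°)

Enumerate (i+0.5, j+0.5, θ) over the 42 free cells and 16 admissible headings. For each, cast all 3 beams and compare to the given ranges.
  (7.5, 3.5, 150°): beam 1 = 1.0000 ≠ 1.9319 ✗
  (2.5, 1.5, 60°): beam 1 = 1.0000 ≠ 1.9319 ✗
  (5.5, 2.5, 285°): beam 1 = 4.6587 ≠ 1.9319 ✗
  …
  (4.5, 1.5, 75°): r_1=1.9319, r_2=1.9319, r_3=2.5882 — all match ✓
No second candidate reproduces the full scan.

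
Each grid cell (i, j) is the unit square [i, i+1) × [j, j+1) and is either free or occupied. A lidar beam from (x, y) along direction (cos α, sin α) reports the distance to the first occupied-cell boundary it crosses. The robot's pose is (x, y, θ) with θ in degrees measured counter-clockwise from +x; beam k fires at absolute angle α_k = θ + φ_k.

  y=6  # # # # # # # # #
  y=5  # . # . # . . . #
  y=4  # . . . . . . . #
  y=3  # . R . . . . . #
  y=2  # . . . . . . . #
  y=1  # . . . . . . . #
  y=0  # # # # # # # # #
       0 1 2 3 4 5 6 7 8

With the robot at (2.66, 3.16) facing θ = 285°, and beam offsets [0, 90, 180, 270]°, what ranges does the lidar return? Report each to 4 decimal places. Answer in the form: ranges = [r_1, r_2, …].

ranges = [2.2362, 5.5284, 1.9049, 1.7186]

beam 1: φ=0°, α=285°
  d=(0.2588,-0.9659)  start (2,3)  tX=1.3137 tY=0.1656  stride 1/|dx|=3.8637 1/|dy|=1.0353
    cross y-line → (2,2), t=0.1656
    cross y-line → (2,1), t=1.2009
    cross x-line → (3,1), t=1.3137
    cross y-line → (3,0), t=2.2362 (wall)
  → r_1 = 2.2362
beam 2: φ=90°, α=15°
  d=(0.9659,0.2588)  start (2,3)  tX=0.3520 tY=3.2455  stride 1/|dx|=1.0353 1/|dy|=3.8637
    cross x-line → (3,3), t=0.3520
    cross x-line → (4,3), t=1.3873
    cross x-line → (5,3), t=2.4225
    cross y-line → (5,4), t=3.2455
    cross x-line → (6,4), t=3.4578
    cross x-line → (7,4), t=4.4931
    cross x-line → (8,4), t=5.5284 (wall)
  → r_2 = 5.5284
beam 3: φ=180°, α=105°
  d=(-0.2588,0.9659)  start (2,3)  tX=2.5500 tY=0.8696  stride 1/|dx|=3.8637 1/|dy|=1.0353
    cross y-line → (2,4), t=0.8696
    cross y-line → (2,5), t=1.9049 (wall)
  → r_3 = 1.9049
beam 4: φ=270°, α=195°
  d=(-0.9659,-0.2588)  start (2,3)  tX=0.6833 tY=0.6182  stride 1/|dx|=1.0353 1/|dy|=3.8637
    cross y-line → (2,2), t=0.6182
    cross x-line → (1,2), t=0.6833
    cross x-line → (0,2), t=1.7186 (wall)
  → r_4 = 1.7186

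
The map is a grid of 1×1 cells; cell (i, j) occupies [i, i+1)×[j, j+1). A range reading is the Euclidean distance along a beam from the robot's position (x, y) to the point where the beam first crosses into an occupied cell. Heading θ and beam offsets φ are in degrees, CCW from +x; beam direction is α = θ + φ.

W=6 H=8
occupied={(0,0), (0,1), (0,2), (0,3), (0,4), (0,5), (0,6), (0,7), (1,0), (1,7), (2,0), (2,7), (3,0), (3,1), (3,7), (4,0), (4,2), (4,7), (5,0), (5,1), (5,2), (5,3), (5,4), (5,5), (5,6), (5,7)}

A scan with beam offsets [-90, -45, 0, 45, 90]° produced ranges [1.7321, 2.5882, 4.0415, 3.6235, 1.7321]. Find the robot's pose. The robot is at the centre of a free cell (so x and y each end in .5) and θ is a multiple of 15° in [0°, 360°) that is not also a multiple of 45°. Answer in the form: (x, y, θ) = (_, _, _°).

(x, y, θ) = (2.5, 3.5, 60°)

The pose lattice has 22·16 = 352 candidates. Test each by forward raycasting.
  (2.5, 2.5, 120°): beam 1 = 2.8868 ≠ 1.7321 ✗
  (1.5, 6.5, 75°): beam 1 = 3.6235 ≠ 1.7321 ✗
  (4.5, 1.5, 30°): beam 1 = 0.5774 ≠ 1.7321 ✗
  …
  (2.5, 3.5, 60°): r_1=1.7321, r_2=2.5882, r_3=4.0415, r_4=3.6235, r_5=1.7321 — all match ✓
Unique over the lattice → pose = (2.5, 3.5, 60°).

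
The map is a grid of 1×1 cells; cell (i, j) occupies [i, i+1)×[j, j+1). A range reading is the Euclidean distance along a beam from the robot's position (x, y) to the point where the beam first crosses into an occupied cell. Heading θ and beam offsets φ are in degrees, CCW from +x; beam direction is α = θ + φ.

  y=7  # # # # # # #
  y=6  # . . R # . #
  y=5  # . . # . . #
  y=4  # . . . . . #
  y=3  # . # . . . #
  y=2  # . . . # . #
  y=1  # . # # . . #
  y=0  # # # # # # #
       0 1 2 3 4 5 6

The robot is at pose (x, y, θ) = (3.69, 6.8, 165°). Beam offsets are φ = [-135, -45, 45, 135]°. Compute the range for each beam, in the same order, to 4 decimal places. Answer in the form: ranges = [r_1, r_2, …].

ranges = [0.3580, 0.2309, 3.1061, 0.6200]

beam 1: φ=-135°, α=30°
  d=(0.8660,0.5000)  start (3,6)  tX=0.3580 tY=0.4000  stride 1/|dx|=1.1547 1/|dy|=2.0000
    cross x-line → (4,6), t=0.3580 (wall)
  → r_1 = 0.3580
beam 2: φ=-45°, α=120°
  d=(-0.5000,0.8660)  start (3,6)  tX=1.3800 tY=0.2309  stride 1/|dx|=2.0000 1/|dy|=1.1547
    cross y-line → (3,7), t=0.2309 (wall)
  → r_2 = 0.2309
beam 3: φ=45°, α=210°
  d=(-0.8660,-0.5000)  start (3,6)  tX=0.7967 tY=1.6000  stride 1/|dx|=1.1547 1/|dy|=2.0000
    cross x-line → (2,6), t=0.7967
    cross y-line → (2,5), t=1.6000
    cross x-line → (1,5), t=1.9514
    cross x-line → (0,5), t=3.1061 (wall)
  → r_3 = 3.1061
beam 4: φ=135°, α=300°
  d=(0.5000,-0.8660)  start (3,6)  tX=0.6200 tY=0.9238  stride 1/|dx|=2.0000 1/|dy|=1.1547
    cross x-line → (4,6), t=0.6200 (wall)
  → r_4 = 0.6200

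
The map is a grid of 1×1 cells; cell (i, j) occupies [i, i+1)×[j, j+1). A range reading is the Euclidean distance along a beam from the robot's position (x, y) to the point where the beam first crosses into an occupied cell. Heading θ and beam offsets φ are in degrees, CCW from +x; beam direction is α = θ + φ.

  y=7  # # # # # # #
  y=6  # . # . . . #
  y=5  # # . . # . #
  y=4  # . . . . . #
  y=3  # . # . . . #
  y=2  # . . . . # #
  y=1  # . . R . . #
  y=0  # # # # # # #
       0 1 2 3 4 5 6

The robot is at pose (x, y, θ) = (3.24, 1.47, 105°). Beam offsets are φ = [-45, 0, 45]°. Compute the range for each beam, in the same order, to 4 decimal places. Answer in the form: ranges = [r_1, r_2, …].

ranges = [5.5200, 1.5840, 2.5865]

beam 1: φ=-45°, α=60°
  cosα=0.5000 sinα=0.8660 | (3,1) | tMaxX 1.5200 tMaxY 0.6120 | tΔX 2.0000 tΔY 1.1547
    t=0.6120 [y] (3,2)
    t=1.5200 [x] (4,2)
    t=1.7667 [y] (4,3)
    t=2.9214 [y] (4,4)
    t=3.5200 [x] (5,4)
    t=4.0761 [y] (5,5)
    t=5.2308 [y] (5,6)
    t=5.5200 [x] (6,6) — stop
  → r_1 = 5.5200
beam 2: φ=0°, α=105°
  cosα=-0.2588 sinα=0.9659 | (3,1) | tMaxX 0.9273 tMaxY 0.5487 | tΔX 3.8637 tΔY 1.0353
    t=0.5487 [y] (3,2)
    t=0.9273 [x] (2,2)
    t=1.5840 [y] (2,3) — stop
  → r_2 = 1.5840
beam 3: φ=45°, α=150°
  cosα=-0.8660 sinα=0.5000 | (3,1) | tMaxX 0.2771 tMaxY 1.0600 | tΔX 1.1547 tΔY 2.0000
    t=0.2771 [x] (2,1)
    t=1.0600 [y] (2,2)
    t=1.4318 [x] (1,2)
    t=2.5865 [x] (0,2) — stop
  → r_3 = 2.5865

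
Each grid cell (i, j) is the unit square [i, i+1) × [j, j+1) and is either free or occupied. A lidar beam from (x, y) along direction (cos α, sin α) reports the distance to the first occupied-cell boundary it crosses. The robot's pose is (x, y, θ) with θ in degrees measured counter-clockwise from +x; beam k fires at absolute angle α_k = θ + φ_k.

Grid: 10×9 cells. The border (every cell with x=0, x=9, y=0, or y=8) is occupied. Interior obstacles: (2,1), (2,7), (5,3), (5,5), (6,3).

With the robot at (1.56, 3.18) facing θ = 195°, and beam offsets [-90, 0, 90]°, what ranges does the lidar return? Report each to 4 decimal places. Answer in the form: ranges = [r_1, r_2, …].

ranges = [2.1637, 0.5798, 1.7000]

beam 1: φ=-90°, α=105°
  dir = (cos 105°, sin 105°) = (-0.2588, 0.9659); from cell (1,3)
  next x-line at t=2.1637, next y-line at t=0.8489; Δt_x=3.8637, Δt_y=1.0353
    y: enter (1,4) at t=0.8489
    y: enter (1,5) at t=1.8842
    x: enter (0,5) at t=2.1637 ← occupied
  → r_1 = 2.1637
beam 2: φ=0°, α=195°
  dir = (cos 195°, sin 195°) = (-0.9659, -0.2588); from cell (1,3)
  next x-line at t=0.5798, next y-line at t=0.6955; Δt_x=1.0353, Δt_y=3.8637
    x: enter (0,3) at t=0.5798 ← occupied
  → r_2 = 0.5798
beam 3: φ=90°, α=285°
  dir = (cos 285°, sin 285°) = (0.2588, -0.9659); from cell (1,3)
  next x-line at t=1.7000, next y-line at t=0.1863; Δt_x=3.8637, Δt_y=1.0353
    y: enter (1,2) at t=0.1863
    y: enter (1,1) at t=1.2216
    x: enter (2,1) at t=1.7000 ← occupied
  → r_3 = 1.7000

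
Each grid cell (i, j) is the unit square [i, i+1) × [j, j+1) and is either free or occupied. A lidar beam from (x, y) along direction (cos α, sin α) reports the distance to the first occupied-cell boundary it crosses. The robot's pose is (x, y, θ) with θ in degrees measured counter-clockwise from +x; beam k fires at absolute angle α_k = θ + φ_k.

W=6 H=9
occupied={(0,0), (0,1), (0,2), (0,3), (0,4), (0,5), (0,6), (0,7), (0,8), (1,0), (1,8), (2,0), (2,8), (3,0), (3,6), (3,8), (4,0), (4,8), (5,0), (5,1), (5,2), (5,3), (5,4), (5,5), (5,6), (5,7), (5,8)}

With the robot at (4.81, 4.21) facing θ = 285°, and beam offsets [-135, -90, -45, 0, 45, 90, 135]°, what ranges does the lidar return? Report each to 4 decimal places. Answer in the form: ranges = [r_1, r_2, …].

ranges = [4.3994, 3.9444, 3.7066, 0.7341, 0.2194, 0.1967, 0.3800]

beam 1: φ=-135°, α=150°
  cosα=-0.8660 sinα=0.5000 | (4,4) | tMaxX 0.9353 tMaxY 1.5800 | tΔX 1.1547 tΔY 2.0000
    t=0.9353 [x] (3,4)
    t=1.5800 [y] (3,5)
    t=2.0900 [x] (2,5)
    t=3.2447 [x] (1,5)
    t=3.5800 [y] (1,6)
    t=4.3994 [x] (0,6) — stop
  → r_1 = 4.3994
beam 2: φ=-90°, α=195°
  cosα=-0.9659 sinα=-0.2588 | (4,4) | tMaxX 0.8386 tMaxY 0.8114 | tΔX 1.0353 tΔY 3.8637
    t=0.8114 [y] (4,3)
    t=0.8386 [x] (3,3)
    t=1.8738 [x] (2,3)
    t=2.9091 [x] (1,3)
    t=3.9444 [x] (0,3) — stop
  → r_2 = 3.9444
beam 3: φ=-45°, α=240°
  cosα=-0.5000 sinα=-0.8660 | (4,4) | tMaxX 1.6200 tMaxY 0.2425 | tΔX 2.0000 tΔY 1.1547
    t=0.2425 [y] (4,3)
    t=1.3972 [y] (4,2)
    t=1.6200 [x] (3,2)
    t=2.5519 [y] (3,1)
    t=3.6200 [x] (2,1)
    t=3.7066 [y] (2,0) — stop
  → r_3 = 3.7066
beam 4: φ=0°, α=285°
  cosα=0.2588 sinα=-0.9659 | (4,4) | tMaxX 0.7341 tMaxY 0.2174 | tΔX 3.8637 tΔY 1.0353
    t=0.2174 [y] (4,3)
    t=0.7341 [x] (5,3) — stop
  → r_4 = 0.7341
beam 5: φ=45°, α=330°
  cosα=0.8660 sinα=-0.5000 | (4,4) | tMaxX 0.2194 tMaxY 0.4200 | tΔX 1.1547 tΔY 2.0000
    t=0.2194 [x] (5,4) — stop
  → r_5 = 0.2194
beam 6: φ=90°, α=15°
  cosα=0.9659 sinα=0.2588 | (4,4) | tMaxX 0.1967 tMaxY 3.0523 | tΔX 1.0353 tΔY 3.8637
    t=0.1967 [x] (5,4) — stop
  → r_6 = 0.1967
beam 7: φ=135°, α=60°
  cosα=0.5000 sinα=0.8660 | (4,4) | tMaxX 0.3800 tMaxY 0.9122 | tΔX 2.0000 tΔY 1.1547
    t=0.3800 [x] (5,4) — stop
  → r_7 = 0.3800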